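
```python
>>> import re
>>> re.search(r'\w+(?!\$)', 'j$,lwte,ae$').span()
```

(3, 7)

The negative lookahead/lookbehind blocks any match where the forbidden context is present.
The match spans [3:7] → 'lwte'.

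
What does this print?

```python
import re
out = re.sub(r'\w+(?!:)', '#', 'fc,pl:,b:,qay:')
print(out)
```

#,#l:,b:,#y:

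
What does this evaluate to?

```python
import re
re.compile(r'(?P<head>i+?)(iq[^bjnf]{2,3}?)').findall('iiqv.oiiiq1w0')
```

This matches one or more of a literal 'i' (lazy) (captured as 'head'); then the literal 'iq', then 2 to 3 of any character except [bjnf] (lazy) (captured).
Walking the string: at [0:5] match 'iiqv.', groups = ('i', 'iqv.'); at [6:12] match 'iiiq1w', groups = ('ii', 'iq1w').
2 groups means each result is a tuple of 2 captured strings — 2 here.

[('i', 'iqv.'), ('ii', 'iq1w')]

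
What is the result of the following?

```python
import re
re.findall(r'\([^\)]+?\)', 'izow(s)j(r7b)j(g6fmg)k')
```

With no groups in the pattern, `findall` gives back each whole match — 3 here.

['(s)', '(r7b)', '(g6fmg)']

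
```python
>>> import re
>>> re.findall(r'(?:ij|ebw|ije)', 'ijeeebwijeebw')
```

`|` is ordered: at each position the engine commits to the first alternative that works.
No capturing groups, so `findall` returns the 4 full match strings.

['ij', 'ebw', 'ij', 'ebw']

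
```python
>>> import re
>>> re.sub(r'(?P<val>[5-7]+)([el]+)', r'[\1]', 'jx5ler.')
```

'jx[5]r.'

This matches one or more of a character in [5-7] (captured as 'val'); then one or more of one of [el] (captured).
Matches: at [2:5] → '5le'.
Each match is replaced using the text its own group 1 captured.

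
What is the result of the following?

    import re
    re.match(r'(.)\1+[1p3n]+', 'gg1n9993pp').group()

'gg1n'

The backreference `\1` re-matches whatever the first group consumed, character for character.
With `match`, the pattern is implicitly anchored at the beginning.
The match spans [0:4] → 'gg1n'.
Captured: group 1 = 'g'.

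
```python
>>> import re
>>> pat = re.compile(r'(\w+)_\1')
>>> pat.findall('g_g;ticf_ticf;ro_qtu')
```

A backreference is literal: `\1` must see the identical characters the first group matched.
Scanning left to right: at [0:3] match 'g_g', group 1 = 'g'; at [4:13] match 'ticf_ticf', group 1 = 'ticf'.
With a single group, `findall` returns only what that group captured — 2 items.

['g', 'ticf']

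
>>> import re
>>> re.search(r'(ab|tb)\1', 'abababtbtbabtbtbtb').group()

'abab'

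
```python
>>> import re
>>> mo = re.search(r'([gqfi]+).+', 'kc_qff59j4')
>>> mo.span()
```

(3, 10)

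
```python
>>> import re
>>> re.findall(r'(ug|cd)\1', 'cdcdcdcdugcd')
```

`\1` has to match the exact text group 1 already captured.
Because there's exactly one group, `findall` drops the full match and keeps group 1 from each hit.

['cd', 'cd']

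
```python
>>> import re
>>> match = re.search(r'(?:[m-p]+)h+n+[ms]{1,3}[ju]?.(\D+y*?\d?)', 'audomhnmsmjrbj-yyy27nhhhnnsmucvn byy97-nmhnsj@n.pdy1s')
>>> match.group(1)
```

'bj-yyy2'

The pattern matches one or more of a character in [m-p] (non-capturing group); then one or more of the literal 'h', then one or more of a literal 'n'; then 1 to 3 of one of [ms], then optionally one of [ju], then any character; then one or more of a non-digit, then zero or more of the literal 'y' (lazy), then optionally a digit (captured).
`re.search` scans for the first position where the pattern succeeds.
The match spans [3:19] → 'omhnmsmjrbj-yyy2'.
Captured: group 1 = 'bj-yyy2'.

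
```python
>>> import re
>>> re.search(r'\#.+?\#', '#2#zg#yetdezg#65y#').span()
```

The match spans [0:3] → '#2#'.

(0, 3)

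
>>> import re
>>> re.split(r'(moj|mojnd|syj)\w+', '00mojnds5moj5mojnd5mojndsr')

['00', 'moj', '']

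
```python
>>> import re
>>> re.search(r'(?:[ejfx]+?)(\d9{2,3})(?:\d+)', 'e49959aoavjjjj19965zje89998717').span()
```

The pattern matches one or more of one of [ejfx] (lazy) (non-capturing group); then a digit, then 2 to 3 of a literal '9' (captured); then one or more of a digit (non-capturing group).
Unlike `match`, `search` isn't anchored — it looks for the pattern anywhere in the string.
The match spans [0:6] → 'e49959'.
Captured: group 1 = '499'.

(0, 6)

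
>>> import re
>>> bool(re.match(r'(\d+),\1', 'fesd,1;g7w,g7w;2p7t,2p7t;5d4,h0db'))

`re.match` only tries the pattern at the start of the string.
Here the pattern fails at index 0, so the call returns None, and `bool(None)` is False.

False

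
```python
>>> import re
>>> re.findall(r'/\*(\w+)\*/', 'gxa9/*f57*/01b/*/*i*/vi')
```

['f57', 'i']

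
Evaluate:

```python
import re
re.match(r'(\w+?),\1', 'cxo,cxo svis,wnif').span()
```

`\1` is not a pattern — it's the concrete string captured by group 1, re-applied verbatim.
With `match`, the pattern is implicitly anchored at the beginning.
The match spans [0:7] → 'cxo,cxo'.
Captured: group 1 = 'cxo'.

(0, 7)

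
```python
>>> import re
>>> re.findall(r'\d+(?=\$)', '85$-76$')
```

['85', '76']

The `(?=…)`/`(?<=…)` assertion just peeks at neighbouring text; it doesn't advance the match position.
No capturing groups, so `findall` returns the 2 full match strings.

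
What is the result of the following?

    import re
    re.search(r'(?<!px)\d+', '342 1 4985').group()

A negative assertion filters positions out without eating any characters.
The match spans [0:3] → '342'.

'342'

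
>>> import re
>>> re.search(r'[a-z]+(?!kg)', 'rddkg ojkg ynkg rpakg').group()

'rddkg'

`(?!…)`/`(?<!…)` only lets a position through if the neighbouring text does NOT match; no characters are consumed.
The match spans [0:5] → 'rddkg'.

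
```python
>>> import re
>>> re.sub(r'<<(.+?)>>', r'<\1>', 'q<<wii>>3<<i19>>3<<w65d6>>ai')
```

The `?` after the quantifier makes it lazy — it takes as little as possible before letting the rest of the pattern try.
Matches: at [1:8] → '<<wii>>'; at [9:16] → '<<i19>>'; at [17:26] → '<<w65d6>>'.
The replacement refers to a captured group, so each match is rewritten using its own captured text.

'q<wii>3<i19>3<w65d6>ai'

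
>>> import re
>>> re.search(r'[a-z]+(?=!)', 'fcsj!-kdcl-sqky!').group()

The positive lookaround only admits positions where the adjacent text matches; those characters stay outside the span.
The match spans [0:4] → 'fcsj'.

'fcsj'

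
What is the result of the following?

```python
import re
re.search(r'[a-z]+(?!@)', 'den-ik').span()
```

(0, 3)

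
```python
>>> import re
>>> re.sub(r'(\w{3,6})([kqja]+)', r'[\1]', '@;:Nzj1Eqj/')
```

Pattern: 3 to 6 of a word character (captured); then one or more of one of [kqja] (captured).
Matches: at [3:10] → 'Nzj1Eqj'.
Each match is replaced using the text its own group 1 captured.

'@;:[Nzj1Eq]/'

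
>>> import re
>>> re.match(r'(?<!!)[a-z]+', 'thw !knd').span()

(0, 3)

A negative assertion filters positions out without eating any characters.
`match` is anchored at position 0; if the pattern doesn't fit there, it returns None.
The match spans [0:3] → 'thw'.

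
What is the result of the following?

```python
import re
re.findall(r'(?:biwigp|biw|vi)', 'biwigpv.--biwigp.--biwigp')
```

['biwigp', 'biwigp', 'biwigp']

`|` is ordered: at each position the engine commits to the first alternative that works.
Walking the string: at [0:6] → 'biwigp'; at [10:16] → 'biwigp'; at [19:25] → 'biwigp'.
No capturing groups, so `findall` returns the 3 full match strings.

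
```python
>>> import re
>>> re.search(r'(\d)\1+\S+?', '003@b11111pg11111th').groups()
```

The match spans [0:3] → '003'.
Captured: group 1 = '0'.

('0',)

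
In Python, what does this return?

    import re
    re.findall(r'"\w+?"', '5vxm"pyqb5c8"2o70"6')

['"pyqb5c8"']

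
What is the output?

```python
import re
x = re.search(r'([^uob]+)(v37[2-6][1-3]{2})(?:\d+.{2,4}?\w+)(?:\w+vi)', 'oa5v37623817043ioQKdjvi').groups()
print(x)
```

Pattern: one or more of any character except [uob] (captured); then the literal 'v37', then a character in [2-6], then exactly 2 of a character in [1-3] (captured); then one or more of a digit, then 2 to 4 of any character (lazy), then one or more of a word character (non-capturing group); then one or more of a word character, then the literal 'vi' (non-capturing group).
`search` walks the string left to right and returns the first match it finds.
The match spans [1:23] → 'a5v37623817043ioQKdjvi'.
Captured: group 1 = 'a5', group 2 = 'v37623'.

('a5', 'v37623')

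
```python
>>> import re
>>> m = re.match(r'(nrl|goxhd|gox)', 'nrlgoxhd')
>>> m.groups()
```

With `match`, the pattern is implicitly anchored at the beginning.
The match spans [0:3] → 'nrl'.
Captured: group 1 = 'nrl'.

('nrl',)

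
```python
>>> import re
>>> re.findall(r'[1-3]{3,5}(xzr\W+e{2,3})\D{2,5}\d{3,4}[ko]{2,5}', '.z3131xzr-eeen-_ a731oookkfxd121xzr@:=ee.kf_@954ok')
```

Pattern: 3 to 5 of a character in [1-3]; then the literal 'xzr', then one or more of a non-word character, then 2 to 3 of a literal 'e' (captured); then 2 to 5 of a non-digit, then 3 to 4 of a digit, then 2 to 5 of one of [ko].
Matches: at [2:26] match '3131xzr-eeen-_ a731oookk', group 1 = 'xzr-eee'; at [29:50] match '121xzr@:=ee.kf_@954ok', group 1 = 'xzr@:=ee'.
One capturing group, so `findall` returns just the captured substring from each match — 2 in all.

['xzr-eee', 'xzr@:=ee']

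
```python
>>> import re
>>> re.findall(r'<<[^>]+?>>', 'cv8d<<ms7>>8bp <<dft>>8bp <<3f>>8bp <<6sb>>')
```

['<<ms7>>', '<<dft>>', '<<3f>>', '<<6sb>>']

Matches: at [4:11] → '<<ms7>>'; at [15:22] → '<<dft>>'; at [26:32] → '<<3f>>'; at [36:43] → '<<6sb>>'.
No capturing groups, so `findall` returns the 4 full match strings.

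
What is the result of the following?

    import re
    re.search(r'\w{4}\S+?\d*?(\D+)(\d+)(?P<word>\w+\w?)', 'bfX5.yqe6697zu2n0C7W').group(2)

'6697'

The match spans [0:20] → 'bfX5.yqe6697zu2n0C7W'.
Captured: group 1 = 'yqe', group 2 = '6697', group 3 = 'zu2n0C7W'.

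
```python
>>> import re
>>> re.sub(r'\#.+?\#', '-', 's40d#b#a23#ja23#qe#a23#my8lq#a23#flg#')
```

A `+?`/`*?`/`{m,n}?` starts at its minimum and grows only as far as needed for what follows to match.
Each match is replaced by '-'.

's40d-a23-qe-my8lq-flg#'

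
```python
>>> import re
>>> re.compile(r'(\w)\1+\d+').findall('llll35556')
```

A backreference is literal: `\1` must see the identical characters the first group matched.
With a single group, `findall` returns only what that group captured — 1 item.

['l']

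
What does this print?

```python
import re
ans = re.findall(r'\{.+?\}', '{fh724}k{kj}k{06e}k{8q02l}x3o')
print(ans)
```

['{fh724}', '{kj}', '{06e}', '{8q02l}']

Lazy quantifiers expand one character at a time until the remainder of the pattern can match.
Walking the string: at [0:7] → '{fh724}'; at [8:12] → '{kj}'; at [13:18] → '{06e}'; at [19:26] → '{8q02l}'.
Since nothing is captured, `findall` lists the 4 matched substrings directly.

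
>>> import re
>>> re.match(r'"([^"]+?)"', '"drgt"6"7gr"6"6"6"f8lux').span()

(0, 6)

With `match`, the pattern is implicitly anchored at the beginning.
The match spans [0:6] → '"drgt"'.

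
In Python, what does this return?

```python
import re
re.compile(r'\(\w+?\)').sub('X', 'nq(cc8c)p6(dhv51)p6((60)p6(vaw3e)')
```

Matches: at [2:8] → '(cc8c)'; at [10:17] → '(dhv51)'; at [20:24] → '(60)'; at [26:33] → '(vaw3e)'.
Every occurrence is swapped for 'X'.

'nqXp6Xp6(Xp6X'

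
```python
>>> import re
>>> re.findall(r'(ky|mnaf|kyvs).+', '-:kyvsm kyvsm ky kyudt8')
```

['ky']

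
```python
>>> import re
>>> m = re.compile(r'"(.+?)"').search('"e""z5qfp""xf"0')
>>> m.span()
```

Lazy quantifiers expand one character at a time until the remainder of the pattern can match.
Unlike `match`, `search` isn't anchored — it looks for the pattern anywhere in the string.
The match spans [0:3] → '"e"'.
Captured: group 1 = 'e'.

(0, 3)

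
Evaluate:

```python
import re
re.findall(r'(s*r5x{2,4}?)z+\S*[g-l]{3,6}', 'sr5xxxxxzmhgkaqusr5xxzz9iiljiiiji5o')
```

The pattern matches zero or more of the literal 's', then the literal 'r5', then 2 to 4 of a literal 'x' (lazy) (captured); then one or more of the literal 'z', then zero or more of a non-whitespace character, then 3 to 6 of a character in [g-l].
Scanning left to right: at [16:33] match 'sr5xxzz9iiljiiiji', group 1 = 'sr5xx'.
One capturing group, so `findall` returns just the captured substring from the one match — 1 in all.

['sr5xx']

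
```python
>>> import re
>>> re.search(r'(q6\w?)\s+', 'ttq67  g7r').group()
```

'q67  '

The match spans [2:7] → 'q67  '.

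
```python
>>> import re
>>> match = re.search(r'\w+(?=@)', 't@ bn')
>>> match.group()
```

't'

The lookaround is zero-width — it requires the adjacent text to match without consuming it, so the asserted text isn't part of the match.
`re.search` scans for the first position where the pattern succeeds.
The match spans [0:1] → 't'.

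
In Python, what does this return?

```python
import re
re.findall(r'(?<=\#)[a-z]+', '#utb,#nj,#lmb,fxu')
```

The lookaround is zero-width — it requires the adjacent text to match without consuming it, so the asserted text isn't part of the match.
Since nothing is captured, `findall` lists the 3 matched substrings directly.

['utb', 'nj', 'lmb']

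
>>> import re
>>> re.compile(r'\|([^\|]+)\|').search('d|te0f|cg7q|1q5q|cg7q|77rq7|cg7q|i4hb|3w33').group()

'|te0f|'

The match spans [1:7] → '|te0f|'.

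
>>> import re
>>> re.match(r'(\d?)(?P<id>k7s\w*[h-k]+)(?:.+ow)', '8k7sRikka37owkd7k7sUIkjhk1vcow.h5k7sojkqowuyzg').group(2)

'k7sRikka37owkd7k7sUIkjhk'

The match spans [0:42] → '8k7sRikka37owkd7k7sUIkjhk1vcow.h5k7sojkqow'.
Captured: group 1 = '8', group 2 = 'k7sRikka37owkd7k7sUIkjhk'.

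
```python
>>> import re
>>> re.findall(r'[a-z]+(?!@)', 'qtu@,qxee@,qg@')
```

['qt', 'qxe', 'q']

A negative assertion filters positions out without eating any characters.
With no groups in the pattern, `findall` gives back each whole match — 3 here.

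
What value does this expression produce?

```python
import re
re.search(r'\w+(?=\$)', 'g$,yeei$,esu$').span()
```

(0, 1)

The `(?=…)`/`(?<=…)` assertion just peeks at neighbouring text; it doesn't advance the match position.
`re.search` tries every starting position until one works.
The match spans [0:1] → 'g'.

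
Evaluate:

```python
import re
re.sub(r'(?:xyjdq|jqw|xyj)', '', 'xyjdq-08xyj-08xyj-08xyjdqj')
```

'-08-08-08j'

Alternation isn't longest-match — the leftmost alternative that fits at this position is chosen.
Matches: at [0:5] → 'xyjdq'; at [8:11] → 'xyj'; at [14:17] → 'xyj'; at [20:25] → 'xyjdq'.
Each match is replaced by ''.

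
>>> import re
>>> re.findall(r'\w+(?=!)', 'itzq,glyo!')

Lookahead/lookbehind check context without consuming it, so the matched span excludes the asserted characters.
With no groups in the pattern, `findall` gives back each whole match — 1 here.

['glyo']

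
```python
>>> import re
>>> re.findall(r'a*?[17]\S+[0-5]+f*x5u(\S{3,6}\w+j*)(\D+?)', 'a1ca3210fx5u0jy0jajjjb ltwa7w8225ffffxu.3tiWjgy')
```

Pattern: zero or more of a literal 'a' (lazy), then one of [17], then one or more of a non-whitespace character; then one or more of a character in [0-5], then zero or more of a literal 'f', then the literal 'x5u'; then 3 to 6 of a non-whitespace character, then one or more of a word character, then zero or more of the literal 'j' (captured); then one or more of a non-digit (lazy) (captured).
With the lazy modifier that quantifier settles for the fewest repetitions that let the rest of the pattern succeed (the atoms after it are unaffected and can still be greedy).
Walking the string: at [0:23] match 'a1ca3210fx5u0jy0jajjjb ', groups = ('0jy0jajjjb', ' ').
2 groups means the one result is a tuple of 2 captured strings — 1 here.

[('0jy0jajjjb', ' ')]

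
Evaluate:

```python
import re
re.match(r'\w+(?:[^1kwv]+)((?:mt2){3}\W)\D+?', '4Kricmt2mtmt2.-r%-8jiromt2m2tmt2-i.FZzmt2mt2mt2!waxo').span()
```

This matches one or more of a word character; then one or more of any character except [1kwv] (non-capturing group); then the literal 'mt2' repeated 3 times, then a non-word character (captured); then one or more of a non-digit (lazy).
A `+?`/`*?`/`{m,n}?` starts at its minimum and grows only as far as needed for what follows to match.
`re.match` only tries the pattern at the start of the string.
The match spans [0:49] → '4Kricmt2mtmt2.-r%-8jiromt2m2tmt2-i.FZzmt2mt2mt2!w'.
Captured: group 1 = 'mt2mt2mt2!'.

(0, 49)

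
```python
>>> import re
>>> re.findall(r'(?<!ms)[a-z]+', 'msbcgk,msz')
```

`(?!…)`/`(?<!…)` only lets a position through if the neighbouring text does NOT match; no characters are consumed.
Scanning left to right: at [0:6] → 'msbcgk'; at [7:10] → 'msz'.
With no groups in the pattern, `findall` gives back each whole match — 2 here.

['msbcgk', 'msz']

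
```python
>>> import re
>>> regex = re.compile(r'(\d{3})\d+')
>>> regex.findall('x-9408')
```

['940']

One capturing group, so `findall` returns just the captured substring from the one match — 1 in all.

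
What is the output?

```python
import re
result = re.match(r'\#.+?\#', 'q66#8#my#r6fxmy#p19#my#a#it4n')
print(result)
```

`re.match` won't scan ahead — the pattern has to work from the very first character.
Here the string doesn't start with a match, so the call returns None.

None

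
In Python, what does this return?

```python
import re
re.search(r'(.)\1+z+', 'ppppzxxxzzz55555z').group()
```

'ppppz'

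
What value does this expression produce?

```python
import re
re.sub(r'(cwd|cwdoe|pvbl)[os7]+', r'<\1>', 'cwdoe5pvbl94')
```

Matches: at [0:4] → 'cwdo'.
The replacement refers to a captured group, so each match is rewritten using its own captured text.

'<cwd>e5pvbl94'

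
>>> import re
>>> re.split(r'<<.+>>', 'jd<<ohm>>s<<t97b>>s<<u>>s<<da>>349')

Matches to split on: at [2:31] → '<<ohm>>s<<t97b>>s<<u>>s<<da>>'.
Each match becomes a cut point; 2 segments remain.

['jd', '349']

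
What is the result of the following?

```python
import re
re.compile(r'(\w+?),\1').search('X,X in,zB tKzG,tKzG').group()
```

'X,X'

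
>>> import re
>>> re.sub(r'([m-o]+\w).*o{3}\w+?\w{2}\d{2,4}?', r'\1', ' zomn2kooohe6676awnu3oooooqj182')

This matches one or more of a character in [m-o], then a word character (captured); then zero or more of any character, then exactly 3 of the literal 'o', then one or more of a word character (lazy); then exactly 2 of a word character, then 2 to 4 of a digit (lazy).
Matches: at [2:31] → 'omn2kooohe6676awnu3oooooqj182'.
Each match is replaced using the text its own group 1 captured.

' zomn2'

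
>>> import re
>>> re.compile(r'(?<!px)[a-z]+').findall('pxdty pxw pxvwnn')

A negative assertion filters positions out without eating any characters.
Scanning left to right: at [0:5] → 'pxdty'; at [6:9] → 'pxw'; at [10:16] → 'pxvwnn'.
No capturing groups, so `findall` returns the 3 full match strings.

['pxdty', 'pxw', 'pxvwnn']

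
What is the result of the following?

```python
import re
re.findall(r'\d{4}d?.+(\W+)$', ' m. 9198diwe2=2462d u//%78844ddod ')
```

The pattern matches exactly 4 of a digit, then optionally the literal 'd'; then one or more of any character; then one or more of a non-word character (captured); then anchored at the end.
Matches: at [4:34] match '9198diwe2=2462d u//%78844ddod ', group 1 = ' '.
`findall` collects group 1 from the one match (1 total).

[' ']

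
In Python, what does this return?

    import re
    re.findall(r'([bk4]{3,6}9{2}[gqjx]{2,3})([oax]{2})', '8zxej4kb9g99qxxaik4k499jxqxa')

[('k4k499jxq', 'xa')]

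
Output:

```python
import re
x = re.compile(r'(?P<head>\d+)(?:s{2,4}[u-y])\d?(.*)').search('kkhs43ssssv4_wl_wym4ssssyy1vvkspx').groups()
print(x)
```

This matches one or more of a digit (captured as 'head'); then 2 to 4 of a literal 's', then a character in [u-y] (non-capturing group); then optionally a digit; then zero or more of any character (captured).
Unlike `match`, `search` isn't anchored — it looks for the pattern anywhere in the string.
The match spans [4:33] → '43ssssv4_wl_wym4ssssyy1vvkspx'.
Captured: group 1 = '43', group 2 = '_wl_wym4ssssyy1vvkspx'.

('43', '_wl_wym4ssssyy1vvkspx')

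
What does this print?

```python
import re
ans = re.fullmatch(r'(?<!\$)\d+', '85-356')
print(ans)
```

`(?!…)`/`(?<!…)` only lets a position through if the neighbouring text does NOT match; no characters are consumed.
`re.fullmatch` is like wrapping the pattern in `^…$` (in single-line mode).
Here there's no way to consume every character, so the call returns None.

None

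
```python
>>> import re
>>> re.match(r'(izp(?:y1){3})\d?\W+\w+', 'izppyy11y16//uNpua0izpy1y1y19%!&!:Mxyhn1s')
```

None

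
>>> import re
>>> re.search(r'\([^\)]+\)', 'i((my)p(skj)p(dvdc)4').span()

(1, 6)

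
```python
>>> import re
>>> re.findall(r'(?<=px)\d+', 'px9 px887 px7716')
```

['9', '887', '7716']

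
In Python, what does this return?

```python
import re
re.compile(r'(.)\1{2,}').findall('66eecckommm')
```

After group 1 captures some text, `\1` only succeeds where that same text appears again.
Scanning left to right: at [8:11] match 'mmm', group 1 = 'm'.
With a single group, `findall` returns only what that group captured — 1 item.

['m']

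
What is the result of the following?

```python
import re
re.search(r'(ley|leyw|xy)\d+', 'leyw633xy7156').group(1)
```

Unlike `match`, `search` isn't anchored — it looks for the pattern anywhere in the string.
The match spans [0:7] → 'leyw633'.
Captured: group 1 = 'leyw'.

'leyw'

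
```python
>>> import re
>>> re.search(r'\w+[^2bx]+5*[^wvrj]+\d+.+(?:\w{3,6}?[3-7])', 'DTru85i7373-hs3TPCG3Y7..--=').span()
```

(0, 22)

Pattern: one or more of a word character; then one or more of any character except [2bx], then zero or more of the literal '5', then one or more of any character except [wvrj]; then one or more of a digit; then one or more of any character; then 3 to 6 of a word character (lazy), then a character in [3-7] (non-capturing group).
The match spans [0:22] → 'DTru85i7373-hs3TPCG3Y7'.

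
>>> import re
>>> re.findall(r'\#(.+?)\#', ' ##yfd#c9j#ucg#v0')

['#yfd', 'ucg']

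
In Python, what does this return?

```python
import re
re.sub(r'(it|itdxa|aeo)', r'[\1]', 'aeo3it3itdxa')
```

'[aeo]3[it]3[it]dxa'

Branches in `(...|...)` are attempted left-to-right; the first branch that allows the whole pattern to succeed is taken.
Matches: at [0:3] → 'aeo'; at [4:6] → 'it'; at [7:9] → 'it'.
The replacement refers to a captured group, so each match is rewritten using its own captured text.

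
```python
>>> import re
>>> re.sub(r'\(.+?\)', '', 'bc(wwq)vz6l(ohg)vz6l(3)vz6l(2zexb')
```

'bcvz6lvz6lvz6l(2zexb'

The `?` after the quantifier makes it lazy — it takes as little as possible before letting the rest of the pattern try.
`sub` substitutes '' at each match site.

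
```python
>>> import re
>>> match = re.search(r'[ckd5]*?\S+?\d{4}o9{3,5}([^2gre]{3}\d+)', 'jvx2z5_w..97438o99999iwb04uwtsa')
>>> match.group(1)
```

'iwb04'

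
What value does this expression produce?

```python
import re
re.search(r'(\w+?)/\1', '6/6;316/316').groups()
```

The match spans [0:3] → '6/6'.
Captured: group 1 = '6'.

('6',)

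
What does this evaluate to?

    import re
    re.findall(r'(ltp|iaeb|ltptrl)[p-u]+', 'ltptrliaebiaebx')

Walking the string: at [0:5] match 'ltptr', group 1 = 'ltp'.
`findall` collects group 1 from the one match (1 total).

['ltp']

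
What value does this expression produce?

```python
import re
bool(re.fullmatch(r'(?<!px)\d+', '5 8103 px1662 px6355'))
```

The negative lookaround is zero-width — it rules out positions where the adjacent text would match, without consuming anything.
`re.fullmatch` requires the pattern to consume the entire string.
Here there's no way to consume every character, so the call returns None, and `bool(None)` is False.

False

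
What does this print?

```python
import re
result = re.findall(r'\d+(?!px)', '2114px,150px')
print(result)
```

The negative lookahead/lookbehind blocks any match where the forbidden context is present.
Walking the string: at [0:3] → '211'; at [7:9] → '15'.
No capturing groups, so `findall` returns the 2 full match strings.

['211', '15']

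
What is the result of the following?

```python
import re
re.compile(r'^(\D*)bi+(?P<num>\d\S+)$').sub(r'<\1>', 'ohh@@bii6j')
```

Pattern: anchored at the start of the string; then zero or more of a non-digit (captured); then a literal 'b', then one or more of a literal 'i'; then a digit, then one or more of a non-whitespace character (captured as 'num'); then anchored at the end.
Matches: at [0:10] → 'ohh@@bii6j'.
`\1` in the replacement pulls in group 1's text for each match.

'<ohh@@>'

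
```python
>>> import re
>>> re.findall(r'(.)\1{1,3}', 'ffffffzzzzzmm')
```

`\1` has to match the exact text group 1 already captured.
Because there's exactly one group, `findall` drops the full match and keeps group 1 from each hit.

['f', 'f', 'z', 'm']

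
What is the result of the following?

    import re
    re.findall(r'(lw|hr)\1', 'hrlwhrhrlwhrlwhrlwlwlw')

['hr', 'lw']

After group 1 captures some text, `\1` only succeeds where that same text appears again.
Because there's exactly one group, `findall` drops the full match and keeps group 1 from each hit.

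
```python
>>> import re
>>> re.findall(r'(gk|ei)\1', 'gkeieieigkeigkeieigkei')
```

['ei', 'ei']

After group 1 captures some text, `\1` only succeeds where that same text appears again.
Matches: at [2:6] match 'eiei', group 1 = 'ei'; at [14:18] match 'eiei', group 1 = 'ei'.
With a single group, `findall` returns only what that group captured — 2 items.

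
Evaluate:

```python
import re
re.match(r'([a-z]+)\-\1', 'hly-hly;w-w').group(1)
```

'hly'

The match spans [0:7] → 'hly-hly'.
Captured: group 1 = 'hly'.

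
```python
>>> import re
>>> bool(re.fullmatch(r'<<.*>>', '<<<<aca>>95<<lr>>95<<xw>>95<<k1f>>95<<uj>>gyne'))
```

False

For `fullmatch`, every character of the input must be accounted for by the pattern.
Here the string isn't matched end-to-end, so the call returns None, and `bool(None)` is False.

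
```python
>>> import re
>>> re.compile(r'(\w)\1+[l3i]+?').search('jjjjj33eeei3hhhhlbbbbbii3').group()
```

`\1` is not a pattern — it's the concrete string captured by group 1, re-applied verbatim.
The match spans [0:6] → 'jjjjj3'.

'jjjjj3'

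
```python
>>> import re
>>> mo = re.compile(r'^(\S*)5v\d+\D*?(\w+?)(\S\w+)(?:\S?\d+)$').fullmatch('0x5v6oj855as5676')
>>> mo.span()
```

For `fullmatch`, every character of the input must be accounted for by the pattern.
The match spans [0:16] → '0x5v6oj855as5676'.

(0, 16)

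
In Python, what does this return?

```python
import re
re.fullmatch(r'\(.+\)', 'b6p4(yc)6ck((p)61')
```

None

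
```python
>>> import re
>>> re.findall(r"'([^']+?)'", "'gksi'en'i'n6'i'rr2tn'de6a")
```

['gksi', 'i', 'i']

Walking the string: at [0:6] match "'gksi'", group 1 = 'gksi'; at [8:11] match "'i'", group 1 = 'i'; at [13:16] match "'i'", group 1 = 'i'.
Because there's exactly one group, `findall` drops the full match and keeps group 1 from each hit.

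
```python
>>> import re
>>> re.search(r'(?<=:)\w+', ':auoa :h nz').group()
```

'auoa'

The `(?=…)`/`(?<=…)` assertion just peeks at neighbouring text; it doesn't advance the match position.
The match spans [1:5] → 'auoa'.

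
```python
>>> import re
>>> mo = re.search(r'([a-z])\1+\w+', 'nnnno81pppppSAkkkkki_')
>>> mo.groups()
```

('n',)

The match spans [0:21] → 'nnnno81pppppSAkkkkki_'.
Captured: group 1 = 'n'.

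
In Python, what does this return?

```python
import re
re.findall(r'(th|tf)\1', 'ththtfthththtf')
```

`\1` has to match the exact text group 1 already captured.
Scanning left to right: at [0:4] match 'thth', group 1 = 'th'; at [6:10] match 'thth', group 1 = 'th'.
`findall` collects group 1 from each match (2 total).

['th', 'th']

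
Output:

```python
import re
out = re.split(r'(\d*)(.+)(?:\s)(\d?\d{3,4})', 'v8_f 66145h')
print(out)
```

['', '', 'v8_f', '66145', 'h']

The pattern matches zero or more of a digit (captured); then one or more of any character (captured); then whitespace (non-capturing group); then optionally a digit, then 3 to 4 of a digit (captured).
Matches to split on: at [0:10] → 'v8_f 66145'.
Because the pattern has a capturing group, `split` also inserts each captured text between the pieces.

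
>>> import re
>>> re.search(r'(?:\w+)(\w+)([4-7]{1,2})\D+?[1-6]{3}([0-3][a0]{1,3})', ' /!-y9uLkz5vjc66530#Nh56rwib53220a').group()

'y9uLkz5vjc66530'

This matches one or more of a word character (non-capturing group); then one or more of a word character (captured); then 1 to 2 of a character in [4-7] (captured); then one or more of a non-digit (lazy), then exactly 3 of a character in [1-6]; then a character in [0-3], then 1 to 3 of one of [a0] (captured).
The match spans [4:19] → 'y9uLkz5vjc66530'.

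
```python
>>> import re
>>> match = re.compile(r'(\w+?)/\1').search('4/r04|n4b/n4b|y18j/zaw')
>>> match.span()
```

The backreference `\1` re-matches whatever the first group consumed, character for character.
`re.search` tries every starting position until one works.
The match spans [6:13] → 'n4b/n4b'.
Captured: group 1 = 'n4b'.

(6, 13)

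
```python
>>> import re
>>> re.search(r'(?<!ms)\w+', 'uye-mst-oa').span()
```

(0, 3)

The negative lookahead/lookbehind blocks any match where the forbidden context is present.
`re.search` scans for the first position where the pattern succeeds.
The match spans [0:3] → 'uye'.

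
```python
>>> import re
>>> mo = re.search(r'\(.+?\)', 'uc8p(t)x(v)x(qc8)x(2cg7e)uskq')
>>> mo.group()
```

'(t)'

Because the quantifier is non-greedy, it stops expanding at the earliest point where the rest of the pattern can succeed.
`re.search` tries every starting position until one works.
The match spans [4:7] → '(t)'.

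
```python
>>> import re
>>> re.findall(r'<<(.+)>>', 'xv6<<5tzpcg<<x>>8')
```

Because there's exactly one group, `findall` drops the full match and keeps group 1 from the one hit.

['5tzpcg<<x']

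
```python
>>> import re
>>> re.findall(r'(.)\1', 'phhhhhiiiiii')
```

`\1` has to match the exact text group 1 already captured.
One capturing group, so `findall` returns just the captured substring from each match — 5 in all.

['h', 'h', 'i', 'i', 'i']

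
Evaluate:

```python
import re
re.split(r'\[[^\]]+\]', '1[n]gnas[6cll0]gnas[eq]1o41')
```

Splitting on the pattern gives 4 pieces.

['1', 'gnas', 'gnas', '1o41']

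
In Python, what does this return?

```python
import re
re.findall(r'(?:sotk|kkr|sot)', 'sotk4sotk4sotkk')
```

Branches in `(...|...)` are attempted left-to-right; the first branch that allows the whole pattern to succeed is taken.
No capturing groups, so `findall` returns the 3 full match strings.

['sotk', 'sotk', 'sotk']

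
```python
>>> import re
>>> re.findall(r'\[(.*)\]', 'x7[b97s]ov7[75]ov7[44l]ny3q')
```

['b97s]ov7[75]ov7[44l']

With a single group, `findall` returns only what that group captured — 1 item.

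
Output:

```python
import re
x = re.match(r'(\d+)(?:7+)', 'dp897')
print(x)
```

`match` is anchored at position 0; if the pattern doesn't fit there, it returns None.
Here the string doesn't start with a match, so the call returns None.

None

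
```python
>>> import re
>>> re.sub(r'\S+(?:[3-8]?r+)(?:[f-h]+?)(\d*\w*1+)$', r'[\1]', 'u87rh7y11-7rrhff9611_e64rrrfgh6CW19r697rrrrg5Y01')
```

'[5Y01]'

The pattern matches one or more of a non-whitespace character; then optionally a character in [3-8], then one or more of a literal 'r' (non-capturing group); then one or more of a character in [f-h] (lazy) (non-capturing group); then zero or more of a digit, then zero or more of a word character, then one or more of a literal '1' (captured); then anchored at the end.
Matches: at [0:48] → 'u87rh7y11-7rrhff9611_e64rrrfgh6CW19r697rrrrg5Y01'.
Each match is replaced using the text its own group 1 captured.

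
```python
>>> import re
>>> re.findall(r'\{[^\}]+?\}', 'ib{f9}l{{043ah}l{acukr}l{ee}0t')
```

['{f9}', '{{043ah}', '{acukr}', '{ee}']

With no groups in the pattern, `findall` gives back each whole match — 4 here.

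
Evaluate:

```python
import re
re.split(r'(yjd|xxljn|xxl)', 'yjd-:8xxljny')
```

['', 'yjd', '-:8', 'xxljn', 'y']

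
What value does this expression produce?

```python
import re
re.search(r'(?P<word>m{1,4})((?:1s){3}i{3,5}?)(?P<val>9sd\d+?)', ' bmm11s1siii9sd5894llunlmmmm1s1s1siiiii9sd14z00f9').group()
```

Because the quantifier is non-greedy, it stops expanding at the earliest point where the rest of the pattern can succeed.
The match spans [24:43] → 'mmmm1s1s1siiiii9sd1'.

'mmmm1s1s1siiiii9sd1'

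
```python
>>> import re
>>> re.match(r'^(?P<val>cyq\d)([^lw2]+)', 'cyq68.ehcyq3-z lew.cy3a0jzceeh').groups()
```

('cyq6', '8.ehcyq3-z ')

The pattern matches anchored at the start of the string; then the literal 'cyq', then a digit (captured as 'val'); then one or more of any character except [lw2] (captured).
With `match`, the pattern is implicitly anchored at the beginning.
The match spans [0:15] → 'cyq68.ehcyq3-z '.
Captured: group 1 = 'cyq6', group 2 = '8.ehcyq3-z '.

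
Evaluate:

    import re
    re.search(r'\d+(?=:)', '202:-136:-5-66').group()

'202'

Lookahead/lookbehind check context without consuming it, so the matched span excludes the asserted characters.
`search` walks the string left to right and returns the first match it finds.
The match spans [0:3] → '202'.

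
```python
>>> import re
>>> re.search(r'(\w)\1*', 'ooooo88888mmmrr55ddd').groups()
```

('o',)

The match spans [0:5] → 'ooooo'.
Captured: group 1 = 'o'.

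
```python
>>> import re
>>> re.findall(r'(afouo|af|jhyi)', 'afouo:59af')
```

['afouo', 'af']

Branches in `(...|...)` are attempted left-to-right; the first branch that allows the whole pattern to succeed is taken.
Because there's exactly one group, `findall` drops the full match and keeps group 1 from each hit.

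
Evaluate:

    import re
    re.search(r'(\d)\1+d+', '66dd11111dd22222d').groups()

The match spans [0:4] → '66dd'.
Captured: group 1 = '6'.

('6',)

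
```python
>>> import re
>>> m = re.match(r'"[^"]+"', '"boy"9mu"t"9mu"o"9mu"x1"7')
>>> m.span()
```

(0, 5)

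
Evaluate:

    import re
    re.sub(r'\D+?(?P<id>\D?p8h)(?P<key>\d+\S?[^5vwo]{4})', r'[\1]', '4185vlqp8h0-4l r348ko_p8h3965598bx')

'4185[qp8h]348[_p8h]'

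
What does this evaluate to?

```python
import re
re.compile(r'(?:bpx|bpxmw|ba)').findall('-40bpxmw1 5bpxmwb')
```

['bpx', 'bpx']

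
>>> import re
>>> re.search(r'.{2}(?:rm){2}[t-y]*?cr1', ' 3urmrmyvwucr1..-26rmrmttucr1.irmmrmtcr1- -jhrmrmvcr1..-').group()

'3urmrmyvwucr1'

This matches exactly 2 of any character, then the literal 'rm' repeated 2 times; then zero or more of a character in [t-y] (lazy), then the literal 'cr1'.
Unlike `match`, `search` isn't anchored — it looks for the pattern anywhere in the string.
The match spans [1:14] → '3urmrmyvwucr1'.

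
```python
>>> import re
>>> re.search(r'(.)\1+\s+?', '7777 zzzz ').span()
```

`\1` has to match the exact text group 1 already captured.
`search` walks the string left to right and returns the first match it finds.
The match spans [0:5] → '7777 '.
Captured: group 1 = '7'.

(0, 5)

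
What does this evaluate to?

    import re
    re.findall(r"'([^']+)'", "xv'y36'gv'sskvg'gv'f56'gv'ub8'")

['y36', 'sskvg', 'f56', 'ub8']

Walking the string: at [2:7] match "'y36'", group 1 = 'y36'; at [9:16] match "'sskvg'", group 1 = 'sskvg'; at [18:23] match "'f56'", group 1 = 'f56'; at [25:30] match "'ub8'", group 1 = 'ub8'.
Because there's exactly one group, `findall` drops the full match and keeps group 1 from each hit.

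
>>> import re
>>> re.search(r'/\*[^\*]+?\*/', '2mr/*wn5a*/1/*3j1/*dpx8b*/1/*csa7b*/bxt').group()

'/*wn5a*/'

`re.search` tries every starting position until one works.
The match spans [3:11] → '/*wn5a*/'.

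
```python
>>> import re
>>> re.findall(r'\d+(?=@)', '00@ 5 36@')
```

['00', '36']

The positive lookaround only admits positions where the adjacent text matches; those characters stay outside the span.
No capturing groups, so `findall` returns the 2 full match strings.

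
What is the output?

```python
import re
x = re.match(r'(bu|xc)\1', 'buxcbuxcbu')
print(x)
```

None

A backreference is literal: `\1` must see the identical characters the first group matched.
With `match`, the pattern is implicitly anchored at the beginning.
Here the pattern fails at index 0, so the call returns None.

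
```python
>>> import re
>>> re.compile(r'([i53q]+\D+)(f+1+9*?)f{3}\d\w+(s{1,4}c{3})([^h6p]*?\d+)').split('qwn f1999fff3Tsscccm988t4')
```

['', 'qwn ', 'f1999', 'sccc', 'm988', 't4']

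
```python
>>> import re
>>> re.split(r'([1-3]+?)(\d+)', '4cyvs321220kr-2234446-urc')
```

['4cyvs', '3', '21220', 'kr-', '2', '234446', '-urc']

A non-greedy quantifier consumes as few characters as it can — just enough that the remainder of the pattern still matches from where it stops; whatever follows it matches normally.
The group in the pattern means `split` returns the separators' captures alongside the pieces.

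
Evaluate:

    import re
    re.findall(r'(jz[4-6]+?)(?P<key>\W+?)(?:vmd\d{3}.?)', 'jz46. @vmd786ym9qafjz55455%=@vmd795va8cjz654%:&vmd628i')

[('jz46', '. @'), ('jz55455', '%=@'), ('jz654', '%:&')]

Pattern: the literal 'jz', then one or more of a character in [4-6] (lazy) (captured); then one or more of a non-word character (lazy) (captured as 'key'); then the literal 'vmd', then exactly 3 of a digit, then optionally any character (non-capturing group).
`findall` packs the 2 group values into a tuple for every match.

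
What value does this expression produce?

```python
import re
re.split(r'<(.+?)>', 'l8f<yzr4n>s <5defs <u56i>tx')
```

['l8f', 'yzr4n', 's ', '5defs <u56i', 'tx']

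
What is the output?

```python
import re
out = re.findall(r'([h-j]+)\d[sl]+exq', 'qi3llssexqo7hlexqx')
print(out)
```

['i']

Pattern: one or more of a character in [h-j] (captured); then a digit, then one or more of one of [sl], then the literal 'exq'.
Matches: at [1:10] match 'i3llssexq', group 1 = 'i'.
With a single group, `findall` returns only what that group captured — 1 item.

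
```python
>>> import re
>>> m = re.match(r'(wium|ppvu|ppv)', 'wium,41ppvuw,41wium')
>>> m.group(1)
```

`re.match` only tries the pattern at the start of the string.
The match spans [0:4] → 'wium'.
Captured: group 1 = 'wium'.

'wium'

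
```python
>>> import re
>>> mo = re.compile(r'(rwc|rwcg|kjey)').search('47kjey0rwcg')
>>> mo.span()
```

The match spans [2:6] → 'kjey'.

(2, 6)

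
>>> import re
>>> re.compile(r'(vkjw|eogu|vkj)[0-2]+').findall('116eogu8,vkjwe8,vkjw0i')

['vkjw']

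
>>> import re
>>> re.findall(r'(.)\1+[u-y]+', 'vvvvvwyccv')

['v', 'c']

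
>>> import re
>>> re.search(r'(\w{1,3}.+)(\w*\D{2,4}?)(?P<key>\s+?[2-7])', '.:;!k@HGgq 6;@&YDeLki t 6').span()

The match spans [4:25] → 'k@HGgq 6;@&YDeLki t 6'.

(4, 25)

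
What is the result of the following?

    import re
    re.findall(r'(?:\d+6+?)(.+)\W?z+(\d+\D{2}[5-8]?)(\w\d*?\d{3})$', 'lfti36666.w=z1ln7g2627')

[('.w=', '1ln7', 'g2627')]

With 3 capturing groups, `findall` returns a 3-tuple per match.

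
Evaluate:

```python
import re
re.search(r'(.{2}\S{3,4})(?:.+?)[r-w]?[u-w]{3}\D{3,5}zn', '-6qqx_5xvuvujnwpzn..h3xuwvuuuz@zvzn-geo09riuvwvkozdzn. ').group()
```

'-6qqx_5xvuvujnwpzn'

Pattern: exactly 2 of any character, then 3 to 4 of a non-whitespace character (captured); then one or more of any character (lazy) (non-capturing group); then optionally a character in [r-w], then exactly 3 of a character in [u-w]; then 3 to 5 of a non-digit, then the literal 'zn'.
`re.search` tries every starting position until one works.
The match spans [0:18] → '-6qqx_5xvuvujnwpzn'.
Captured: group 1 = '-6qqx_'.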